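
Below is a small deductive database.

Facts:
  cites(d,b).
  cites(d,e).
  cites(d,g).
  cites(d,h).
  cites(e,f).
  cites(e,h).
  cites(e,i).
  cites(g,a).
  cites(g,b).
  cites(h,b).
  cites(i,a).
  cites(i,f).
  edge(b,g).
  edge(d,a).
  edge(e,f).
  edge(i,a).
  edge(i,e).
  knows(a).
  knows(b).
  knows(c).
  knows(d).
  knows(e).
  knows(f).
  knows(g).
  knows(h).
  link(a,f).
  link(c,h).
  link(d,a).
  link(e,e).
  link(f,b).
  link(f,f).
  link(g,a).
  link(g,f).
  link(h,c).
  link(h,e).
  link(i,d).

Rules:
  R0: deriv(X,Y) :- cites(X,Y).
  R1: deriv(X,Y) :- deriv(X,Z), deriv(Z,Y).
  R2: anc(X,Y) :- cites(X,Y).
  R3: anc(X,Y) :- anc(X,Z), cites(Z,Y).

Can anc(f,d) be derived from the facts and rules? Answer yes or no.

round 1: derive anc(d,b) via R2 from cites(d,b)
round 1: derive anc(d,e) via R2 from cites(d,e)
round 1: derive anc(d,g) via R2 from cites(d,g)
round 1: derive anc(d,h) via R2 from cites(d,h)
round 1: derive anc(e,f) via R2 from cites(e,f)
round 1: derive anc(e,h) via R2 from cites(e,h)
round 1: derive anc(e,i) via R2 from cites(e,i)
round 1: derive anc(g,a) via R2 from cites(g,a)
round 1: derive anc(g,b) via R2 from cites(g,b)
round 1: derive anc(h,b) via R2 from cites(h,b)
round 1: derive anc(i,a) via R2 from cites(i,a)
round 1: derive anc(i,f) via R2 from cites(i,f)
round 2: derive anc(d,a) via R3 from anc(d,g), cites(g,a)
round 2: derive anc(d,f) via R3 from anc(d,e), cites(e,f)
round 2: derive anc(d,i) via R3 from anc(d,e), cites(e,i)
round 2: derive anc(e,a) via R3 from anc(e,i), cites(i,a)
round 2: derive anc(e,b) via R3 from anc(e,h), cites(h,b)

no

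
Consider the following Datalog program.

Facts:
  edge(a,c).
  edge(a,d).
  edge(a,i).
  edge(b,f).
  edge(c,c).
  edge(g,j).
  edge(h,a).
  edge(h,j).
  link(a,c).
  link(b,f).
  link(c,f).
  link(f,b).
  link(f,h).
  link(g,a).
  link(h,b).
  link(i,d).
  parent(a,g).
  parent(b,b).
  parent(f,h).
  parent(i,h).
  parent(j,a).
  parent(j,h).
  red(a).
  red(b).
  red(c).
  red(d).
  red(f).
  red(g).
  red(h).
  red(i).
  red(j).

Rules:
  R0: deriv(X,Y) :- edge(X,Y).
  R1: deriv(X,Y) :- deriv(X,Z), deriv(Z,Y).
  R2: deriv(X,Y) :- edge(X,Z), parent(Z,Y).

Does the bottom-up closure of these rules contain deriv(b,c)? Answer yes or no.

round 1: derive deriv(a,c) via R0 from edge(a,c)
round 1: derive deriv(a,d) via R0 from edge(a,d)
round 1: derive deriv(a,i) via R0 from edge(a,i)
round 1: derive deriv(b,f) via R0 from edge(b,f)
round 1: derive deriv(c,c) via R0 from edge(c,c)
round 1: derive deriv(g,j) via R0 from edge(g,j)
round 1: derive deriv(h,a) via R0 from edge(h,a)
round 1: derive deriv(h,j) via R0 from edge(h,j)
round 1: derive deriv(a,h) via R2 from edge(a,i), parent(i,h)
round 1: derive deriv(b,h) via R2 from edge(b,f), parent(f,h)
round 1: derive deriv(g,a) via R2 from edge(g,j), parent(j,a)
round 1: derive deriv(g,h) via R2 from edge(g,j), parent(j,h)
round 1: derive deriv(h,g) via R2 from edge(h,a), parent(a,g)
round 1: derive deriv(h,h) via R2 from edge(h,j), parent(j,h)
round 2: derive deriv(a,a) via R1 from deriv(a,h), deriv(h,a)
round 2: derive deriv(a,g) via R1 from deriv(a,h), deriv(h,g)
round 2: derive deriv(a,j) via R1 from deriv(a,h), deriv(h,j)
round 2: derive deriv(b,a) via R1 from deriv(b,h), deriv(h,a)
round 2: derive deriv(b,g) via R1 from deriv(b,h), deriv(h,g)
round 2: derive deriv(b,j) via R1 from deriv(b,h), deriv(h,j)
round 2: derive deriv(g,c) via R1 from deriv(g,a), deriv(a,c)
round 2: derive deriv(g,d) via R1 from deriv(g,a), deriv(a,d)
round 2: derive deriv(g,g) via R1 from deriv(g,h), deriv(h,g)
round 2: derive deriv(g,i) via R1 from deriv(g,a), deriv(a,i)
round 2: derive deriv(h,c) via R1 from deriv(h,a), deriv(a,c)
round 2: derive deriv(h,d) via R1 from deriv(h,a), deriv(a,d)
round 2: derive deriv(h,i) via R1 from deriv(h,a), deriv(a,i)
round 3: derive deriv(b,c) via R1 from deriv(b,a), deriv(a,c)
round 3: derive deriv(b,d) via R1 from deriv(b,a), deriv(a,d)
round 3: derive deriv(b,i) via R1 from deriv(b,a), deriv(a,i)

yes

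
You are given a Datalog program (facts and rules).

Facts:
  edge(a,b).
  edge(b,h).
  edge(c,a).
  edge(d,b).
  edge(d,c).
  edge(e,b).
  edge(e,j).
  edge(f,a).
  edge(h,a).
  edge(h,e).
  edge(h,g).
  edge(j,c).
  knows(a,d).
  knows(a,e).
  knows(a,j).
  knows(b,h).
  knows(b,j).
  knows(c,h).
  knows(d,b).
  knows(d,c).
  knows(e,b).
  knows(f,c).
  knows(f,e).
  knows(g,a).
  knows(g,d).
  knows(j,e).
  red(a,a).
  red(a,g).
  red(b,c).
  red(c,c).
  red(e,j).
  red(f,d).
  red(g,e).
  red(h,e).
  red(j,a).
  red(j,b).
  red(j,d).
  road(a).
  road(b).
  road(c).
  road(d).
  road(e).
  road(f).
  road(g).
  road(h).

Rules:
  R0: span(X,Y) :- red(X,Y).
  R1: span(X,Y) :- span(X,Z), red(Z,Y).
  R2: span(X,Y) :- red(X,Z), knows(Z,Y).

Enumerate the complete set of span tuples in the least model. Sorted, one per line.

span(a,a)
span(a,b)
span(a,c)
span(a,d)
span(a,e)
span(a,g)
span(a,j)
span(b,a)
span(b,b)
span(b,c)
span(b,d)
span(b,e)
span(b,g)
span(b,h)
span(b,j)
span(c,a)
span(c,b)
span(c,c)
span(c,d)
span(c,e)
span(c,g)
span(c,h)
span(c,j)
span(e,a)
span(e,b)
span(e,c)
span(e,d)
span(e,e)
span(e,g)
span(e,j)
span(f,b)
span(f,c)
span(f,d)
span(g,a)
span(g,b)
span(g,c)
span(g,d)
span(g,e)
span(g,g)
span(g,j)
span(h,a)
span(h,b)
span(h,c)
span(h,d)
span(h,e)
span(h,g)
span(h,j)
span(j,a)
span(j,b)
span(j,c)
span(j,d)
span(j,e)
span(j,g)
span(j,h)
span(j,j)

round 1: derive span(a,a) via R0 from red(a,a)
round 1: derive span(a,g) via R0 from red(a,g)
round 1: derive span(b,c) via R0 from red(b,c)
round 1: derive span(c,c) via R0 from red(c,c)
round 1: derive span(e,j) via R0 from red(e,j)
round 1: derive span(f,d) via R0 from red(f,d)
round 1: derive span(g,e) via R0 from red(g,e)
round 1: derive span(h,e) via R0 from red(h,e)
round 1: derive span(j,a) via R0 from red(j,a)
round 1: derive span(j,b) via R0 from red(j,b)
round 1: derive span(j,d) via R0 from red(j,d)
round 1: derive span(a,d) via R2 from red(a,a), knows(a,d)
round 1: derive span(a,e) via R2 from red(a,a), knows(a,e)
round 1: derive span(a,j) via R2 from red(a,a), knows(a,j)
round 1: derive span(b,h) via R2 from red(b,c), knows(c,h)
round 1: derive span(c,h) via R2 from red(c,c), knows(c,h)
round 1: derive span(e,e) via R2 from red(e,j), knows(j,e)
round 1: derive span(f,b) via R2 from red(f,d), knows(d,b)
round 1: derive span(f,c) via R2 from red(f,d), knows(d,c)
round 1: derive span(g,b) via R2 from red(g,e), knows(e,b)
round 1: derive span(h,b) via R2 from red(h,e), knows(e,b)
round 1: derive span(j,c) via R2 from red(j,d), knows(d,c)
round 1: derive span(j,e) via R2 from red(j,a), knows(a,e)
round 1: derive span(j,h) via R2 from red(j,b), knows(b,h)
round 1: derive span(j,j) via R2 from red(j,a), knows(a,j)
round 2: derive span(a,b) via R1 from span(a,j), red(j,b)
round 2: derive span(b,e) via R1 from span(b,h), red(h,e)
round 2: derive span(c,e) via R1 from span(c,h), red(h,e)
round 2: derive span(e,a) via R1 from span(e,j), red(j,a)
round 2: derive span(e,b) via R1 from span(e,j), red(j,b)
round 2: derive span(e,d) via R1 from span(e,j), red(j,d)
round 2: derive span(g,c) via R1 from span(g,b), red(b,c)
round 2: derive span(g,j) via R1 from span(g,e), red(e,j)
round 2: derive span(h,c) via R1 from span(h,b), red(b,c)
round 2: derive span(h,j) via R1 from span(h,e), red(e,j)
round 2: derive span(j,g) via R1 from span(j,a), red(a,g)
round 3: derive span(a,c) via R1 from span(a,b), red(b,c)
round 3: derive span(b,j) via R1 from span(b,e), red(e,j)
round 3: derive span(c,j) via R1 from span(c,e), red(e,j)
round 3: derive span(e,c) via R1 from span(e,b), red(b,c)
round 3: derive span(e,g) via R1 from span(e,a), red(a,g)
round 3: derive span(g,a) via R1 from span(g,j), red(j,a)
round 3: derive span(g,d) via R1 from span(g,j), red(j,d)
round 3: derive span(h,a) via R1 from span(h,j), red(j,a)
round 3: derive span(h,d) via R1 from span(h,j), red(j,d)
round 4: derive span(b,a) via R1 from span(b,j), red(j,a)
round 4: derive span(b,b) via R1 from span(b,j), red(j,b)
round 4: derive span(b,d) via R1 from span(b,j), red(j,d)
round 4: derive span(c,a) via R1 from span(c,j), red(j,a)
round 4: derive span(c,b) via R1 from span(c,j), red(j,b)
round 4: derive span(c,d) via R1 from span(c,j), red(j,d)
round 4: derive span(g,g) via R1 from span(g,a), red(a,g)
round 4: derive span(h,g) via R1 from span(h,a), red(a,g)
round 5: derive span(b,g) via R1 from span(b,a), red(a,g)
round 5: derive span(c,g) via R1 from span(c,a), red(a,g)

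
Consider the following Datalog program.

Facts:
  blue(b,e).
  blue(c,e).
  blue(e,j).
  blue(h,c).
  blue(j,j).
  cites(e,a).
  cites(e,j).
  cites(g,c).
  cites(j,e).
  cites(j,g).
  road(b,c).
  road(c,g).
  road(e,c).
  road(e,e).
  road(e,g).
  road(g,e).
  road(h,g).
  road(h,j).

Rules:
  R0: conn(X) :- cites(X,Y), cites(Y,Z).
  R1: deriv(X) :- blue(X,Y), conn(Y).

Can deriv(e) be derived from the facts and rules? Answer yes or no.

yes

round 1: derive conn(e) via R0 from cites(e,j), cites(j,e)
round 1: derive conn(j) via R0 from cites(j,e), cites(e,a)
round 2: derive deriv(b) via R1 from blue(b,e), conn(e)
round 2: derive deriv(c) via R1 from blue(c,e), conn(e)
round 2: derive deriv(e) via R1 from blue(e,j), conn(j)
round 2: derive deriv(j) via R1 from blue(j,j), conn(j)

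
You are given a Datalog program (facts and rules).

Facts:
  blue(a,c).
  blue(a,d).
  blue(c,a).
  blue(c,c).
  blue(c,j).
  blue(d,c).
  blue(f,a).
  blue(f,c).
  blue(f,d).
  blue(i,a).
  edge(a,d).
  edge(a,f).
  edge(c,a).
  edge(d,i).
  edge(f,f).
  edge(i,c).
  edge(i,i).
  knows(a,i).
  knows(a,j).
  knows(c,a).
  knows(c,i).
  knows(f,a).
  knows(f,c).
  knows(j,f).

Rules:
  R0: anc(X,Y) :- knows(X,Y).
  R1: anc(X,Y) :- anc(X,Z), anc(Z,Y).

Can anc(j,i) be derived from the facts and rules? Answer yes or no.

yes

round 1: derive anc(a,i) via R0 from knows(a,i)
round 1: derive anc(a,j) via R0 from knows(a,j)
round 1: derive anc(c,a) via R0 from knows(c,a)
round 1: derive anc(c,i) via R0 from knows(c,i)
round 1: derive anc(f,a) via R0 from knows(f,a)
round 1: derive anc(f,c) via R0 from knows(f,c)
round 1: derive anc(j,f) via R0 from knows(j,f)
round 2: derive anc(a,f) via R1 from anc(a,j), anc(j,f)
round 2: derive anc(c,j) via R1 from anc(c,a), anc(a,j)
round 2: derive anc(f,i) via R1 from anc(f,a), anc(a,i)
round 2: derive anc(f,j) via R1 from anc(f,a), anc(a,j)
round 2: derive anc(j,a) via R1 from anc(j,f), anc(f,a)
round 2: derive anc(j,c) via R1 from anc(j,f), anc(f,c)
round 3: derive anc(a,a) via R1 from anc(a,f), anc(f,a)
round 3: derive anc(a,c) via R1 from anc(a,f), anc(f,c)
round 3: derive anc(c,c) via R1 from anc(c,j), anc(j,c)
round 3: derive anc(c,f) via R1 from anc(c,a), anc(a,f)
round 3: derive anc(f,f) via R1 from anc(f,a), anc(a,f)
round 3: derive anc(j,i) via R1 from anc(j,a), anc(a,i)
round 3: derive anc(j,j) via R1 from anc(j,a), anc(a,j)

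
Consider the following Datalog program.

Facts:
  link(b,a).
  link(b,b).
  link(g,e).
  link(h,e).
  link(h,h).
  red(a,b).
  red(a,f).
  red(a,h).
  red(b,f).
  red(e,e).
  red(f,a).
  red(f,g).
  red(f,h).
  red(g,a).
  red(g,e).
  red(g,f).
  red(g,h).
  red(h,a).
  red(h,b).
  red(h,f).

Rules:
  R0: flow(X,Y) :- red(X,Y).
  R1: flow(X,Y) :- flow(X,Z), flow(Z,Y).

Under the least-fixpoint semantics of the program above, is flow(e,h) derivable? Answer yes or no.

no

round 1: derive flow(a,b) via R0 from red(a,b)
round 1: derive flow(a,f) via R0 from red(a,f)
round 1: derive flow(a,h) via R0 from red(a,h)
round 1: derive flow(b,f) via R0 from red(b,f)
round 1: derive flow(e,e) via R0 from red(e,e)
round 1: derive flow(f,a) via R0 from red(f,a)
round 1: derive flow(f,g) via R0 from red(f,g)
round 1: derive flow(f,h) via R0 from red(f,h)
round 1: derive flow(g,a) via R0 from red(g,a)
round 1: derive flow(g,e) via R0 from red(g,e)
round 1: derive flow(g,f) via R0 from red(g,f)
round 1: derive flow(g,h) via R0 from red(g,h)
round 1: derive flow(h,a) via R0 from red(h,a)
round 1: derive flow(h,b) via R0 from red(h,b)
round 1: derive flow(h,f) via R0 from red(h,f)
round 2: derive flow(a,a) via R1 from flow(a,f), flow(f,a)
round 2: derive flow(a,g) via R1 from flow(a,f), flow(f,g)
round 2: derive flow(b,a) via R1 from flow(b,f), flow(f,a)
round 2: derive flow(b,g) via R1 from flow(b,f), flow(f,g)
round 2: derive flow(b,h) via R1 from flow(b,f), flow(f,h)
round 2: derive flow(f,b) via R1 from flow(f,a), flow(a,b)
round 2: derive flow(f,e) via R1 from flow(f,g), flow(g,e)
round 2: derive flow(f,f) via R1 from flow(f,a), flow(a,f)
round 2: derive flow(g,b) via R1 from flow(g,a), flow(a,b)
round 2: derive flow(g,g) via R1 from flow(g,f), flow(f,g)
round 2: derive flow(h,g) via R1 from flow(h,f), flow(f,g)
round 2: derive flow(h,h) via R1 from flow(h,a), flow(a,h)
round 3: derive flow(a,e) via R1 from flow(a,f), flow(f,e)
round 3: derive flow(b,b) via R1 from flow(b,a), flow(a,b)
round 3: derive flow(b,e) via R1 from flow(b,f), flow(f,e)
round 3: derive flow(h,e) via R1 from flow(h,f), flow(f,e)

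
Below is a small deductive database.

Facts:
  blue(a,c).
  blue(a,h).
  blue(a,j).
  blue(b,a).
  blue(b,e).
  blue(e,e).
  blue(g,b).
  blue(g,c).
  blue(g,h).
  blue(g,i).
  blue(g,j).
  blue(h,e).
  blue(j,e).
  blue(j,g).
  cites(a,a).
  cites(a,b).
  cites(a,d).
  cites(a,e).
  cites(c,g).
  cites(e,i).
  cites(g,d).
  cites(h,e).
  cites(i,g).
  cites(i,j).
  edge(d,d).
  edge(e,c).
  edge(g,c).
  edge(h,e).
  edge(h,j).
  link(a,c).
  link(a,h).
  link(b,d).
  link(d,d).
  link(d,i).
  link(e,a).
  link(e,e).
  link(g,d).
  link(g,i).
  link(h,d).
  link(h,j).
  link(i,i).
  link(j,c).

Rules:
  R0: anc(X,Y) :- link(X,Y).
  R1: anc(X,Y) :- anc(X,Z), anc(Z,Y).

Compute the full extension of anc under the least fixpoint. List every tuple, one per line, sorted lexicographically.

round 1: derive anc(a,c) via R0 from link(a,c)
round 1: derive anc(a,h) via R0 from link(a,h)
round 1: derive anc(b,d) via R0 from link(b,d)
round 1: derive anc(d,d) via R0 from link(d,d)
round 1: derive anc(d,i) via R0 from link(d,i)
round 1: derive anc(e,a) via R0 from link(e,a)
round 1: derive anc(e,e) via R0 from link(e,e)
round 1: derive anc(g,d) via R0 from link(g,d)
round 1: derive anc(g,i) via R0 from link(g,i)
round 1: derive anc(h,d) via R0 from link(h,d)
round 1: derive anc(h,j) via R0 from link(h,j)
round 1: derive anc(i,i) via R0 from link(i,i)
round 1: derive anc(j,c) via R0 from link(j,c)
round 2: derive anc(a,d) via R1 from anc(a,h), anc(h,d)
round 2: derive anc(a,j) via R1 from anc(a,h), anc(h,j)
round 2: derive anc(b,i) via R1 from anc(b,d), anc(d,i)
round 2: derive anc(e,c) via R1 from anc(e,a), anc(a,c)
round 2: derive anc(e,h) via R1 from anc(e,a), anc(a,h)
round 2: derive anc(h,c) via R1 from anc(h,j), anc(j,c)
round 2: derive anc(h,i) via R1 from anc(h,d), anc(d,i)
round 3: derive anc(a,i) via R1 from anc(a,d), anc(d,i)
round 3: derive anc(e,d) via R1 from anc(e,a), anc(a,d)
round 3: derive anc(e,i) via R1 from anc(e,h), anc(h,i)
round 3: derive anc(e,j) via R1 from anc(e,a), anc(a,j)

anc(a,c)
anc(a,d)
anc(a,h)
anc(a,i)
anc(a,j)
anc(b,d)
anc(b,i)
anc(d,d)
anc(d,i)
anc(e,a)
anc(e,c)
anc(e,d)
anc(e,e)
anc(e,h)
anc(e,i)
anc(e,j)
anc(g,d)
anc(g,i)
anc(h,c)
anc(h,d)
anc(h,i)
anc(h,j)
anc(i,i)
anc(j,c)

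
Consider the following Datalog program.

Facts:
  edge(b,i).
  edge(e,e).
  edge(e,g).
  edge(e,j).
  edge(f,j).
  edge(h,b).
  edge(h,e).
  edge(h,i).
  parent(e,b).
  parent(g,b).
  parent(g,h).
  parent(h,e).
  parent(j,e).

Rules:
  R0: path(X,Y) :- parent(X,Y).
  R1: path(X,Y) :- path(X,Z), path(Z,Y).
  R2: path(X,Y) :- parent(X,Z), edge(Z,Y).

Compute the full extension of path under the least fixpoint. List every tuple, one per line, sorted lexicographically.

path(e,b)
path(e,i)
path(g,b)
path(g,e)
path(g,g)
path(g,h)
path(g,i)
path(g,j)
path(h,b)
path(h,e)
path(h,g)
path(h,h)
path(h,i)
path(h,j)
path(j,b)
path(j,e)
path(j,g)
path(j,h)
path(j,i)
path(j,j)

round 1: derive path(e,b) via R0 from parent(e,b)
round 1: derive path(g,b) via R0 from parent(g,b)
round 1: derive path(g,h) via R0 from parent(g,h)
round 1: derive path(h,e) via R0 from parent(h,e)
round 1: derive path(j,e) via R0 from parent(j,e)
round 1: derive path(e,i) via R2 from parent(e,b), edge(b,i)
round 1: derive path(g,e) via R2 from parent(g,h), edge(h,e)
round 1: derive path(g,i) via R2 from parent(g,b), edge(b,i)
round 1: derive path(h,g) via R2 from parent(h,e), edge(e,g)
round 1: derive path(h,j) via R2 from parent(h,e), edge(e,j)
round 1: derive path(j,g) via R2 from parent(j,e), edge(e,g)
round 1: derive path(j,j) via R2 from parent(j,e), edge(e,j)
round 2: derive path(g,g) via R1 from path(g,h), path(h,g)
round 2: derive path(g,j) via R1 from path(g,h), path(h,j)
round 2: derive path(h,b) via R1 from path(h,e), path(e,b)
round 2: derive path(h,h) via R1 from path(h,g), path(g,h)
round 2: derive path(h,i) via R1 from path(h,e), path(e,i)
round 2: derive path(j,b) via R1 from path(j,e), path(e,b)
round 2: derive path(j,h) via R1 from path(j,g), path(g,h)
round 2: derive path(j,i) via R1 from path(j,e), path(e,i)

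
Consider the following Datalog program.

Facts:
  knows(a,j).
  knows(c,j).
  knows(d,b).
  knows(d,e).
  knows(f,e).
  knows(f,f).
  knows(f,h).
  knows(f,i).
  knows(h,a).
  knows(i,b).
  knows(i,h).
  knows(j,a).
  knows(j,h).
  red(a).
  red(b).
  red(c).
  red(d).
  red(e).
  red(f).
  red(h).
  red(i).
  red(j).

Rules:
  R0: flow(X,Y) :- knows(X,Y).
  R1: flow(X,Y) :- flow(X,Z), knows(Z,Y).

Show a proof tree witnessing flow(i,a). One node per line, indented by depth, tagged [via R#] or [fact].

flow(i,a)  [via R1]
  flow(i,h)  [via R0]
    knows(i,h)  [fact]
  knows(h,a)  [fact]

round 1: derive flow(a,j) via R0 from knows(a,j)
round 1: derive flow(c,j) via R0 from knows(c,j)
round 1: derive flow(d,b) via R0 from knows(d,b)
round 1: derive flow(d,e) via R0 from knows(d,e)
round 1: derive flow(f,e) via R0 from knows(f,e)
round 1: derive flow(f,f) via R0 from knows(f,f)
round 1: derive flow(f,h) via R0 from knows(f,h)
round 1: derive flow(f,i) via R0 from knows(f,i)
round 1: derive flow(h,a) via R0 from knows(h,a)
round 1: derive flow(i,b) via R0 from knows(i,b)
round 1: derive flow(i,h) via R0 from knows(i,h)
round 1: derive flow(j,a) via R0 from knows(j,a)
round 1: derive flow(j,h) via R0 from knows(j,h)
round 2: derive flow(a,a) via R1 from flow(a,j), knows(j,a)
round 2: derive flow(a,h) via R1 from flow(a,j), knows(j,h)
round 2: derive flow(c,a) via R1 from flow(c,j), knows(j,a)
round 2: derive flow(c,h) via R1 from flow(c,j), knows(j,h)
round 2: derive flow(f,a) via R1 from flow(f,h), knows(h,a)
round 2: derive flow(f,b) via R1 from flow(f,i), knows(i,b)
round 2: derive flow(h,j) via R1 from flow(h,a), knows(a,j)
round 2: derive flow(i,a) via R1 from flow(i,h), knows(h,a)
round 2: derive flow(j,j) via R1 from flow(j,a), knows(a,j)
round 3: derive flow(f,j) via R1 from flow(f,a), knows(a,j)
round 3: derive flow(h,h) via R1 from flow(h,j), knows(j,h)
round 3: derive flow(i,j) via R1 from flow(i,a), knows(a,j)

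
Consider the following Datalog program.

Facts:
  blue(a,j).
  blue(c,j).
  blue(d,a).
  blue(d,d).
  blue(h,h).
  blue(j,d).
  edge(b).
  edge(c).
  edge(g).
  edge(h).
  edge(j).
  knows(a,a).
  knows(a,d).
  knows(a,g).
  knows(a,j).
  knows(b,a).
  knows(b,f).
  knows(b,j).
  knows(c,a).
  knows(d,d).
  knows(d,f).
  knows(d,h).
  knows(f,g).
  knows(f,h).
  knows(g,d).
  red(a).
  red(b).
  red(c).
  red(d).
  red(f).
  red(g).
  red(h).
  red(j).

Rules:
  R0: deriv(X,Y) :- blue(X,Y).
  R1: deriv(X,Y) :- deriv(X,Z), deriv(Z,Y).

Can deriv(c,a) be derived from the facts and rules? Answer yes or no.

round 1: derive deriv(a,j) via R0 from blue(a,j)
round 1: derive deriv(c,j) via R0 from blue(c,j)
round 1: derive deriv(d,a) via R0 from blue(d,a)
round 1: derive deriv(d,d) via R0 from blue(d,d)
round 1: derive deriv(h,h) via R0 from blue(h,h)
round 1: derive deriv(j,d) via R0 from blue(j,d)
round 2: derive deriv(a,d) via R1 from deriv(a,j), deriv(j,d)
round 2: derive deriv(c,d) via R1 from deriv(c,j), deriv(j,d)
round 2: derive deriv(d,j) via R1 from deriv(d,a), deriv(a,j)
round 2: derive deriv(j,a) via R1 from deriv(j,d), deriv(d,a)
round 3: derive deriv(a,a) via R1 from deriv(a,d), deriv(d,a)
round 3: derive deriv(c,a) via R1 from deriv(c,d), deriv(d,a)
round 3: derive deriv(j,j) via R1 from deriv(j,a), deriv(a,j)

yes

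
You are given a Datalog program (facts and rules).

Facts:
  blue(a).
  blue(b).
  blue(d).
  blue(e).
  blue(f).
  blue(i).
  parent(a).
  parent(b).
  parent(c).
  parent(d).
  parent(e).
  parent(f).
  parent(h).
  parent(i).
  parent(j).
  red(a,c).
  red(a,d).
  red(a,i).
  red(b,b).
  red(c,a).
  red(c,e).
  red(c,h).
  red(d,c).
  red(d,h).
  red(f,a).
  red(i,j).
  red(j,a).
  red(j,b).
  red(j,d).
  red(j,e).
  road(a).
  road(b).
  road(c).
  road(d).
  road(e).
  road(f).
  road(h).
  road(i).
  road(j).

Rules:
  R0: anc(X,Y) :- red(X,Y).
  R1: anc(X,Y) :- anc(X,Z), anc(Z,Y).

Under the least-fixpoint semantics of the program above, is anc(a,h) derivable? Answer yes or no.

round 1: derive anc(a,c) via R0 from red(a,c)
round 1: derive anc(a,d) via R0 from red(a,d)
round 1: derive anc(a,i) via R0 from red(a,i)
round 1: derive anc(b,b) via R0 from red(b,b)
round 1: derive anc(c,a) via R0 from red(c,a)
round 1: derive anc(c,e) via R0 from red(c,e)
round 1: derive anc(c,h) via R0 from red(c,h)
round 1: derive anc(d,c) via R0 from red(d,c)
round 1: derive anc(d,h) via R0 from red(d,h)
round 1: derive anc(f,a) via R0 from red(f,a)
round 1: derive anc(i,j) via R0 from red(i,j)
round 1: derive anc(j,a) via R0 from red(j,a)
round 1: derive anc(j,b) via R0 from red(j,b)
round 1: derive anc(j,d) via R0 from red(j,d)
round 1: derive anc(j,e) via R0 from red(j,e)
round 2: derive anc(a,a) via R1 from anc(a,c), anc(c,a)
round 2: derive anc(a,e) via R1 from anc(a,c), anc(c,e)
round 2: derive anc(a,h) via R1 from anc(a,c), anc(c,h)
round 2: derive anc(a,j) via R1 from anc(a,i), anc(i,j)
round 2: derive anc(c,c) via R1 from anc(c,a), anc(a,c)
round 2: derive anc(c,d) via R1 from anc(c,a), anc(a,d)
round 2: derive anc(c,i) via R1 from anc(c,a), anc(a,i)
round 2: derive anc(d,a) via R1 from anc(d,c), anc(c,a)
round 2: derive anc(d,e) via R1 from anc(d,c), anc(c,e)
round 2: derive anc(f,c) via R1 from anc(f,a), anc(a,c)
round 2: derive anc(f,d) via R1 from anc(f,a), anc(a,d)
round 2: derive anc(f,i) via R1 from anc(f,a), anc(a,i)
round 2: derive anc(i,a) via R1 from anc(i,j), anc(j,a)
round 2: derive anc(i,b) via R1 from anc(i,j), anc(j,b)
round 2: derive anc(i,d) via R1 from anc(i,j), anc(j,d)
round 2: derive anc(i,e) via R1 from anc(i,j), anc(j,e)
round 2: derive anc(j,c) via R1 from anc(j,a), anc(a,c)
round 2: derive anc(j,h) via R1 from anc(j,d), anc(d,h)
round 2: derive anc(j,i) via R1 from anc(j,a), anc(a,i)
round 3: derive anc(a,b) via R1 from anc(a,i), anc(i,b)
round 3: derive anc(c,b) via R1 from anc(c,i), anc(i,b)
round 3: derive anc(c,j) via R1 from anc(c,a), anc(a,j)
round 3: derive anc(d,d) via R1 from anc(d,a), anc(a,d)
round 3: derive anc(d,i) via R1 from anc(d,a), anc(a,i)
round 3: derive anc(d,j) via R1 from anc(d,a), anc(a,j)
round 3: derive anc(f,b) via R1 from anc(f,i), anc(i,b)
round 3: derive anc(f,e) via R1 from anc(f,a), anc(a,e)
round 3: derive anc(f,h) via R1 from anc(f,a), anc(a,h)
round 3: derive anc(f,j) via R1 from anc(f,a), anc(a,j)
round 3: derive anc(i,c) via R1 from anc(i,a), anc(a,c)
round 3: derive anc(i,h) via R1 from anc(i,a), anc(a,h)
round 3: derive anc(i,i) via R1 from anc(i,a), anc(a,i)
round 3: derive anc(j,j) via R1 from anc(j,a), anc(a,j)
round 4: derive anc(d,b) via R1 from anc(d,a), anc(a,b)

yes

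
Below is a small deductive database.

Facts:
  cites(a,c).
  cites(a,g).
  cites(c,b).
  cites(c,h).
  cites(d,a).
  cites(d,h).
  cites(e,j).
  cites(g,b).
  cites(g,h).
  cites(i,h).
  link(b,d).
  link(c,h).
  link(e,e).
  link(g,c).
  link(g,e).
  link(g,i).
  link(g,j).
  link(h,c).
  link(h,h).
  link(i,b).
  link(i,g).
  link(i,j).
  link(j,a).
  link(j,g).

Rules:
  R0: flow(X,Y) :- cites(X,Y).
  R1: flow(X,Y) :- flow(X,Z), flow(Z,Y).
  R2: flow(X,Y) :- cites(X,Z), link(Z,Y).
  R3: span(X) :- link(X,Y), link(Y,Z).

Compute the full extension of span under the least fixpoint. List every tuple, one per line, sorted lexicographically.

round 1: derive span(c) via R3 from link(c,h), link(h,c)
round 1: derive span(e) via R3 from link(e,e), link(e,e)
round 1: derive span(g) via R3 from link(g,c), link(c,h)
round 1: derive span(h) via R3 from link(h,c), link(c,h)
round 1: derive span(i) via R3 from link(i,b), link(b,d)
round 1: derive span(j) via R3 from link(j,g), link(g,c)

span(c)
span(e)
span(g)
span(h)
span(i)
span(j)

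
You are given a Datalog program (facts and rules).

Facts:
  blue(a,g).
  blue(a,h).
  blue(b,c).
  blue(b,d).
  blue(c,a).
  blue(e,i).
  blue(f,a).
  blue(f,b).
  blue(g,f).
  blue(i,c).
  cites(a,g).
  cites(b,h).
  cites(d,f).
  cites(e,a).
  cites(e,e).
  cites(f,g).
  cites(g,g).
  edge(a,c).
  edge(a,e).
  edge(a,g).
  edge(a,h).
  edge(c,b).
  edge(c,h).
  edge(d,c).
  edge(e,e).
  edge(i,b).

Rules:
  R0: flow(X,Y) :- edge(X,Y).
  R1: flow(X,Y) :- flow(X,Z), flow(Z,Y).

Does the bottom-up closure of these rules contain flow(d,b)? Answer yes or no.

yes

round 1: derive flow(a,c) via R0 from edge(a,c)
round 1: derive flow(a,e) via R0 from edge(a,e)
round 1: derive flow(a,g) via R0 from edge(a,g)
round 1: derive flow(a,h) via R0 from edge(a,h)
round 1: derive flow(c,b) via R0 from edge(c,b)
round 1: derive flow(c,h) via R0 from edge(c,h)
round 1: derive flow(d,c) via R0 from edge(d,c)
round 1: derive flow(e,e) via R0 from edge(e,e)
round 1: derive flow(i,b) via R0 from edge(i,b)
round 2: derive flow(a,b) via R1 from flow(a,c), flow(c,b)
round 2: derive flow(d,b) via R1 from flow(d,c), flow(c,b)
round 2: derive flow(d,h) via R1 from flow(d,c), flow(c,h)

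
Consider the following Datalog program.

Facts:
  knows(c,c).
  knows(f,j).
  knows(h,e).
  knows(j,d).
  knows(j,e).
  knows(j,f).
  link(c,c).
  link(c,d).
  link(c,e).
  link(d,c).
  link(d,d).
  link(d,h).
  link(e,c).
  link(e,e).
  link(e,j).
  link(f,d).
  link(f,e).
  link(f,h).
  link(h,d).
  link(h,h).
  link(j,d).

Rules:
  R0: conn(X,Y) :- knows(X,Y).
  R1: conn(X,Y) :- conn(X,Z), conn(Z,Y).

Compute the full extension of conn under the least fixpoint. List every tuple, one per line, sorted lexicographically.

conn(c,c)
conn(f,d)
conn(f,e)
conn(f,f)
conn(f,j)
conn(h,e)
conn(j,d)
conn(j,e)
conn(j,f)
conn(j,j)

round 1: derive conn(c,c) via R0 from knows(c,c)
round 1: derive conn(f,j) via R0 from knows(f,j)
round 1: derive conn(h,e) via R0 from knows(h,e)
round 1: derive conn(j,d) via R0 from knows(j,d)
round 1: derive conn(j,e) via R0 from knows(j,e)
round 1: derive conn(j,f) via R0 from knows(j,f)
round 2: derive conn(f,d) via R1 from conn(f,j), conn(j,d)
round 2: derive conn(f,e) via R1 from conn(f,j), conn(j,e)
round 2: derive conn(f,f) via R1 from conn(f,j), conn(j,f)
round 2: derive conn(j,j) via R1 from conn(j,f), conn(f,j)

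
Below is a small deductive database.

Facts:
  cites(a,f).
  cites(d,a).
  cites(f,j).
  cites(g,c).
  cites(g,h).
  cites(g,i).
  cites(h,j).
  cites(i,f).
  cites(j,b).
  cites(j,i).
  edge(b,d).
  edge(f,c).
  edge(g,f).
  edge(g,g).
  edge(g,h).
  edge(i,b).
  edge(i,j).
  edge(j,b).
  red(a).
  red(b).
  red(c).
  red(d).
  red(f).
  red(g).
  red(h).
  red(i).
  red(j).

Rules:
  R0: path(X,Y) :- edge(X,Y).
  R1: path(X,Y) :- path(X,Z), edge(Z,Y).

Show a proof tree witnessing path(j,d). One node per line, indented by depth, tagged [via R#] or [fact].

path(j,d)  [via R1]
  path(j,b)  [via R0]
    edge(j,b)  [fact]
  edge(b,d)  [fact]

round 1: derive path(b,d) via R0 from edge(b,d)
round 1: derive path(f,c) via R0 from edge(f,c)
round 1: derive path(g,f) via R0 from edge(g,f)
round 1: derive path(g,g) via R0 from edge(g,g)
round 1: derive path(g,h) via R0 from edge(g,h)
round 1: derive path(i,b) via R0 from edge(i,b)
round 1: derive path(i,j) via R0 from edge(i,j)
round 1: derive path(j,b) via R0 from edge(j,b)
round 2: derive path(g,c) via R1 from path(g,f), edge(f,c)
round 2: derive path(i,d) via R1 from path(i,b), edge(b,d)
round 2: derive path(j,d) via R1 from path(j,b), edge(b,d)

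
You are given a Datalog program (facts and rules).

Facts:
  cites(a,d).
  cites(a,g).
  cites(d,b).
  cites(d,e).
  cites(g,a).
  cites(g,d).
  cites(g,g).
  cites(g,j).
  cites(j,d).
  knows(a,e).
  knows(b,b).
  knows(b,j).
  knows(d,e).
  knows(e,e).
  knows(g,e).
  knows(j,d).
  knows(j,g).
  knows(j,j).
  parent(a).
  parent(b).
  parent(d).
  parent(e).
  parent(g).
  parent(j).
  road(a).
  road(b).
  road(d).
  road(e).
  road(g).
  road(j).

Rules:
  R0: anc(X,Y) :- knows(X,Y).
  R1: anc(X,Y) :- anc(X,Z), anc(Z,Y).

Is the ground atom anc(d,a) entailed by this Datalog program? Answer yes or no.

round 1: derive anc(a,e) via R0 from knows(a,e)
round 1: derive anc(b,b) via R0 from knows(b,b)
round 1: derive anc(b,j) via R0 from knows(b,j)
round 1: derive anc(d,e) via R0 from knows(d,e)
round 1: derive anc(e,e) via R0 from knows(e,e)
round 1: derive anc(g,e) via R0 from knows(g,e)
round 1: derive anc(j,d) via R0 from knows(j,d)
round 1: derive anc(j,g) via R0 from knows(j,g)
round 1: derive anc(j,j) via R0 from knows(j,j)
round 2: derive anc(b,d) via R1 from anc(b,j), anc(j,d)
round 2: derive anc(b,g) via R1 from anc(b,j), anc(j,g)
round 2: derive anc(j,e) via R1 from anc(j,d), anc(d,e)
round 3: derive anc(b,e) via R1 from anc(b,d), anc(d,e)

no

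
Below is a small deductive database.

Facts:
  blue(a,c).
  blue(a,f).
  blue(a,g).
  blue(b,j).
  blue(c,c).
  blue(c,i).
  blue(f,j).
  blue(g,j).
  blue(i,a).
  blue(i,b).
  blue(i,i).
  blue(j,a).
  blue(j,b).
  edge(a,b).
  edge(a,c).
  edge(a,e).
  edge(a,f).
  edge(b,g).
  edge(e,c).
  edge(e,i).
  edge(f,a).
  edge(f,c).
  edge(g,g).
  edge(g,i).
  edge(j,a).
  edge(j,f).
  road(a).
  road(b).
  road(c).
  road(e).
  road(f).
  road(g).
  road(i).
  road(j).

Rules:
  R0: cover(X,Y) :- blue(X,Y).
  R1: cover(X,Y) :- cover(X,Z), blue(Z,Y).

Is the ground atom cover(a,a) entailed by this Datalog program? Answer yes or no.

round 1: derive cover(a,c) via R0 from blue(a,c)
round 1: derive cover(a,f) via R0 from blue(a,f)
round 1: derive cover(a,g) via R0 from blue(a,g)
round 1: derive cover(b,j) via R0 from blue(b,j)
round 1: derive cover(c,c) via R0 from blue(c,c)
round 1: derive cover(c,i) via R0 from blue(c,i)
round 1: derive cover(f,j) via R0 from blue(f,j)
round 1: derive cover(g,j) via R0 from blue(g,j)
round 1: derive cover(i,a) via R0 from blue(i,a)
round 1: derive cover(i,b) via R0 from blue(i,b)
round 1: derive cover(i,i) via R0 from blue(i,i)
round 1: derive cover(j,a) via R0 from blue(j,a)
round 1: derive cover(j,b) via R0 from blue(j,b)
round 2: derive cover(a,i) via R1 from cover(a,c), blue(c,i)
round 2: derive cover(a,j) via R1 from cover(a,f), blue(f,j)
round 2: derive cover(b,a) via R1 from cover(b,j), blue(j,a)
round 2: derive cover(b,b) via R1 from cover(b,j), blue(j,b)
round 2: derive cover(c,a) via R1 from cover(c,i), blue(i,a)
round 2: derive cover(c,b) via R1 from cover(c,i), blue(i,b)
round 2: derive cover(f,a) via R1 from cover(f,j), blue(j,a)
round 2: derive cover(f,b) via R1 from cover(f,j), blue(j,b)
round 2: derive cover(g,a) via R1 from cover(g,j), blue(j,a)
round 2: derive cover(g,b) via R1 from cover(g,j), blue(j,b)
round 2: derive cover(i,c) via R1 from cover(i,a), blue(a,c)
round 2: derive cover(i,f) via R1 from cover(i,a), blue(a,f)
round 2: derive cover(i,g) via R1 from cover(i,a), blue(a,g)
round 2: derive cover(i,j) via R1 from cover(i,b), blue(b,j)
round 2: derive cover(j,c) via R1 from cover(j,a), blue(a,c)
round 2: derive cover(j,f) via R1 from cover(j,a), blue(a,f)
round 2: derive cover(j,g) via R1 from cover(j,a), blue(a,g)
round 2: derive cover(j,j) via R1 from cover(j,b), blue(b,j)
round 3: derive cover(a,a) via R1 from cover(a,i), blue(i,a)
round 3: derive cover(a,b) via R1 from cover(a,i), blue(i,b)
round 3: derive cover(b,c) via R1 from cover(b,a), blue(a,c)
round 3: derive cover(b,f) via R1 from cover(b,a), blue(a,f)
round 3: derive cover(b,g) via R1 from cover(b,a), blue(a,g)
round 3: derive cover(c,f) via R1 from cover(c,a), blue(a,f)
round 3: derive cover(c,g) via R1 from cover(c,a), blue(a,g)
round 3: derive cover(c,j) via R1 from cover(c,b), blue(b,j)
round 3: derive cover(f,c) via R1 from cover(f,a), blue(a,c)
round 3: derive cover(f,f) via R1 from cover(f,a), blue(a,f)
round 3: derive cover(f,g) via R1 from cover(f,a), blue(a,g)
round 3: derive cover(g,c) via R1 from cover(g,a), blue(a,c)
round 3: derive cover(g,f) via R1 from cover(g,a), blue(a,f)
round 3: derive cover(g,g) via R1 from cover(g,a), blue(a,g)
round 3: derive cover(j,i) via R1 from cover(j,c), blue(c,i)
round 4: derive cover(b,i) via R1 from cover(b,c), blue(c,i)
round 4: derive cover(f,i) via R1 from cover(f,c), blue(c,i)
round 4: derive cover(g,i) via R1 from cover(g,c), blue(c,i)

yes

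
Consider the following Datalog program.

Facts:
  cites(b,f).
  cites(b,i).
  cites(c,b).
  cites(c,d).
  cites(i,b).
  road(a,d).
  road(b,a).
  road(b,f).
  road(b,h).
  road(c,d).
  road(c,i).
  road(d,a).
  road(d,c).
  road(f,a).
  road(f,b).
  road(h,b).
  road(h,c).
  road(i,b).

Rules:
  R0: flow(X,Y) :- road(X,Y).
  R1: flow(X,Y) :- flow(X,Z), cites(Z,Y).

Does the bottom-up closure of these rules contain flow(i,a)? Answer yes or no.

round 1: derive flow(a,d) via R0 from road(a,d)
round 1: derive flow(b,a) via R0 from road(b,a)
round 1: derive flow(b,f) via R0 from road(b,f)
round 1: derive flow(b,h) via R0 from road(b,h)
round 1: derive flow(c,d) via R0 from road(c,d)
round 1: derive flow(c,i) via R0 from road(c,i)
round 1: derive flow(d,a) via R0 from road(d,a)
round 1: derive flow(d,c) via R0 from road(d,c)
round 1: derive flow(f,a) via R0 from road(f,a)
round 1: derive flow(f,b) via R0 from road(f,b)
round 1: derive flow(h,b) via R0 from road(h,b)
round 1: derive flow(h,c) via R0 from road(h,c)
round 1: derive flow(i,b) via R0 from road(i,b)
round 2: derive flow(c,b) via R1 from flow(c,i), cites(i,b)
round 2: derive flow(d,b) via R1 from flow(d,c), cites(c,b)
round 2: derive flow(d,d) via R1 from flow(d,c), cites(c,d)
round 2: derive flow(f,f) via R1 from flow(f,b), cites(b,f)
round 2: derive flow(f,i) via R1 from flow(f,b), cites(b,i)
round 2: derive flow(h,d) via R1 from flow(h,c), cites(c,d)
round 2: derive flow(h,f) via R1 from flow(h,b), cites(b,f)
round 2: derive flow(h,i) via R1 from flow(h,b), cites(b,i)
round 2: derive flow(i,f) via R1 from flow(i,b), cites(b,f)
round 2: derive flow(i,i) via R1 from flow(i,b), cites(b,i)
round 3: derive flow(c,f) via R1 from flow(c,b), cites(b,f)
round 3: derive flow(d,f) via R1 from flow(d,b), cites(b,f)
round 3: derive flow(d,i) via R1 from flow(d,b), cites(b,i)

no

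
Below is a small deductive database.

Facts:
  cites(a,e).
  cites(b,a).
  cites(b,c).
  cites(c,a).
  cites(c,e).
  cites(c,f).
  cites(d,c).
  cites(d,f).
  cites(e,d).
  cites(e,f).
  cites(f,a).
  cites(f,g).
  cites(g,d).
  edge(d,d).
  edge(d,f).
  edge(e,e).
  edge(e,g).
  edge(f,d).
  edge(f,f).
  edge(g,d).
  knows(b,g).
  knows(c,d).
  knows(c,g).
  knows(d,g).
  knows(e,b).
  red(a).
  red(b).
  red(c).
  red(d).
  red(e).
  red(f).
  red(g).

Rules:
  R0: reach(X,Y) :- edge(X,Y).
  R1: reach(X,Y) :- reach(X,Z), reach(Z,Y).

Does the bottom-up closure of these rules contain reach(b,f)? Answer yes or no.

no

round 1: derive reach(d,d) via R0 from edge(d,d)
round 1: derive reach(d,f) via R0 from edge(d,f)
round 1: derive reach(e,e) via R0 from edge(e,e)
round 1: derive reach(e,g) via R0 from edge(e,g)
round 1: derive reach(f,d) via R0 from edge(f,d)
round 1: derive reach(f,f) via R0 from edge(f,f)
round 1: derive reach(g,d) via R0 from edge(g,d)
round 2: derive reach(e,d) via R1 from reach(e,g), reach(g,d)
round 2: derive reach(g,f) via R1 from reach(g,d), reach(d,f)
round 3: derive reach(e,f) via R1 from reach(e,d), reach(d,f)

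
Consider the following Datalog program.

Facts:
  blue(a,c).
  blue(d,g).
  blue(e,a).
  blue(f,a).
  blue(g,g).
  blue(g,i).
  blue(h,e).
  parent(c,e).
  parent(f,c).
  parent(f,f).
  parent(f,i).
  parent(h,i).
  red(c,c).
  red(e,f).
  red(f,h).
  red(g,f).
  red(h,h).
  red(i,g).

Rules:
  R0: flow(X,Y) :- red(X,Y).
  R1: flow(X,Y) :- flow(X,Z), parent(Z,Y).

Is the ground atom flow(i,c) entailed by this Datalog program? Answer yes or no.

no

round 1: derive flow(c,c) via R0 from red(c,c)
round 1: derive flow(e,f) via R0 from red(e,f)
round 1: derive flow(f,h) via R0 from red(f,h)
round 1: derive flow(g,f) via R0 from red(g,f)
round 1: derive flow(h,h) via R0 from red(h,h)
round 1: derive flow(i,g) via R0 from red(i,g)
round 2: derive flow(c,e) via R1 from flow(c,c), parent(c,e)
round 2: derive flow(e,c) via R1 from flow(e,f), parent(f,c)
round 2: derive flow(e,i) via R1 from flow(e,f), parent(f,i)
round 2: derive flow(f,i) via R1 from flow(f,h), parent(h,i)
round 2: derive flow(g,c) via R1 from flow(g,f), parent(f,c)
round 2: derive flow(g,i) via R1 from flow(g,f), parent(f,i)
round 2: derive flow(h,i) via R1 from flow(h,h), parent(h,i)
round 3: derive flow(e,e) via R1 from flow(e,c), parent(c,e)
round 3: derive flow(g,e) via R1 from flow(g,c), parent(c,e)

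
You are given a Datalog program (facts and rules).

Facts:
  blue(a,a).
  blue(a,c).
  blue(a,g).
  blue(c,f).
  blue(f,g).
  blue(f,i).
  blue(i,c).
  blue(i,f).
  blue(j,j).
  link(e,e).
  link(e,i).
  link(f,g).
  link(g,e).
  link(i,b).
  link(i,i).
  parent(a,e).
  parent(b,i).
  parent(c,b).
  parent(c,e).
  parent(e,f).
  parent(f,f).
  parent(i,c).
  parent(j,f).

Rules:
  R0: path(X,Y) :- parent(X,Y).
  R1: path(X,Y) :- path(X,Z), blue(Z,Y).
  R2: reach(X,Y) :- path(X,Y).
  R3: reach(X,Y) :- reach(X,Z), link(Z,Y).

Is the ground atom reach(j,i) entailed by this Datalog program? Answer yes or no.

round 1: derive path(a,e) via R0 from parent(a,e)
round 1: derive path(b,i) via R0 from parent(b,i)
round 1: derive path(c,b) via R0 from parent(c,b)
round 1: derive path(c,e) via R0 from parent(c,e)
round 1: derive path(e,f) via R0 from parent(e,f)
round 1: derive path(f,f) via R0 from parent(f,f)
round 1: derive path(i,c) via R0 from parent(i,c)
round 1: derive path(j,f) via R0 from parent(j,f)
round 2: derive path(b,c) via R1 from path(b,i), blue(i,c)
round 2: derive path(b,f) via R1 from path(b,i), blue(i,f)
round 2: derive path(e,g) via R1 from path(e,f), blue(f,g)
round 2: derive path(e,i) via R1 from path(e,f), blue(f,i)
round 2: derive path(f,g) via R1 from path(f,f), blue(f,g)
round 2: derive path(f,i) via R1 from path(f,f), blue(f,i)
round 2: derive path(i,f) via R1 from path(i,c), blue(c,f)
round 2: derive path(j,g) via R1 from path(j,f), blue(f,g)
round 2: derive path(j,i) via R1 from path(j,f), blue(f,i)
round 2: derive reach(a,e) via R2 from path(a,e)
round 2: derive reach(b,i) via R2 from path(b,i)
round 2: derive reach(c,b) via R2 from path(c,b)
round 2: derive reach(c,e) via R2 from path(c,e)
round 2: derive reach(e,f) via R2 from path(e,f)
round 2: derive reach(f,f) via R2 from path(f,f)
round 2: derive reach(i,c) via R2 from path(i,c)
round 2: derive reach(j,f) via R2 from path(j,f)
round 3: derive path(b,g) via R1 from path(b,f), blue(f,g)
round 3: derive path(e,c) via R1 from path(e,i), blue(i,c)
round 3: derive path(f,c) via R1 from path(f,i), blue(i,c)
round 3: derive path(i,g) via R1 from path(i,f), blue(f,g)
round 3: derive path(i,i) via R1 from path(i,f), blue(f,i)
round 3: derive path(j,c) via R1 from path(j,i), blue(i,c)
round 3: derive reach(b,c) via R2 from path(b,c)
round 3: derive reach(b,f) via R2 from path(b,f)
round 3: derive reach(e,g) via R2 from path(e,g)
round 3: derive reach(e,i) via R2 from path(e,i)
round 3: derive reach(f,g) via R2 from path(f,g)
round 3: derive reach(f,i) via R2 from path(f,i)
round 3: derive reach(i,f) via R2 from path(i,f)
round 3: derive reach(j,g) via R2 from path(j,g)
round 3: derive reach(j,i) via R2 from path(j,i)
round 3: derive reach(a,i) via R3 from reach(a,e), link(e,i)
round 3: derive reach(b,b) via R3 from reach(b,i), link(i,b)
round 3: derive reach(c,i) via R3 from reach(c,e), link(e,i)
round 4: derive reach(b,g) via R2 from path(b,g)
round 4: derive reach(e,c) via R2 from path(e,c)
round 4: derive reach(f,c) via R2 from path(f,c)
round 4: derive reach(i,g) via R2 from path(i,g)
round 4: derive reach(i,i) via R2 from path(i,i)
round 4: derive reach(j,c) via R2 from path(j,c)
round 4: derive reach(a,b) via R3 from reach(a,i), link(i,b)
round 4: derive reach(e,b) via R3 from reach(e,i), link(i,b)
round 4: derive reach(e,e) via R3 from reach(e,g), link(g,e)
round 4: derive reach(f,b) via R3 from reach(f,i), link(i,b)
round 4: derive reach(f,e) via R3 from reach(f,g), link(g,e)
round 4: derive reach(j,b) via R3 from reach(j,i), link(i,b)
round 4: derive reach(j,e) via R3 from reach(j,g), link(g,e)
round 5: derive reach(b,e) via R3 from reach(b,g), link(g,e)
round 5: derive reach(i,b) via R3 from reach(i,i), link(i,b)
round 5: derive reach(i,e) via R3 from reach(i,g), link(g,e)

yes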